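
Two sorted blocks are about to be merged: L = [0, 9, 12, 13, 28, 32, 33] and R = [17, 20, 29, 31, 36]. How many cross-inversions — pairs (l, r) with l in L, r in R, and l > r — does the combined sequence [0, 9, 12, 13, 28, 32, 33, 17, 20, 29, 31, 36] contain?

10 split inversions

Count, for every r in R, how many entries of L exceed r:
r = 17: 28, 32, 33 → 3
r = 20: 28, 32, 33 → 3
r = 29: 32, 33 → 2
r = 31: 32, 33 → 2
r = 36: none → 0
Cross-inversions: 3 + 3 + 2 + 2 + 0 = 10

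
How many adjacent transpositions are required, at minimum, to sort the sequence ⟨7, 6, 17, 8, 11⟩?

Minimum adjacent swaps = number of inversions (each swap of adjacent out-of-order elements removes one inversion and no swap can remove more).
Count inversions — for each element, later elements that are smaller:
7: 6 → 1
6: none → 0
17: 8, 11 → 2
8: none → 0
11: none → 0
Total inversions: 1 + 0 + 2 + 0 + 0 = 3

There are 3 swaps.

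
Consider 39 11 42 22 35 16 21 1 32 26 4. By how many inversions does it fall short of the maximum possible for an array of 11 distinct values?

19 inversions short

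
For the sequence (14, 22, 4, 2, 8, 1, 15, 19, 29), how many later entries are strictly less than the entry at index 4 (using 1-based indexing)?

The element at index 4 is 2.
Elements after it: 8, 1, 15, 19, 29
Those smaller than 2: 1

1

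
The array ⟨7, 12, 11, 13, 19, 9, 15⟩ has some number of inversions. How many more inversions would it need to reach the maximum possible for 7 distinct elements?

15

Maximum inversions for 7 distinct elements is C(7, 2) = 7·6/2 = 21.
Current inversions — for each element, count later smaller elements:
7: 0
12: 2
11: 1
13: 1
19: 2
9: 0
15: 0
Current total: 0 + 2 + 1 + 1 + 2 + 0 + 0 = 6
Shortfall: 21 − 6 = 15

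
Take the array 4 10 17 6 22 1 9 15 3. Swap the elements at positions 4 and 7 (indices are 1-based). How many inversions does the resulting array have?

There are 20 inversions.

Positions 4 and 7 hold 6 and 9; after swapping, the array is [4, 10, 17, 9, 22, 1, 6, 15, 3].
Element-by-element contributions:
4: 2
10: 4
17: 5
9: 3
22: 4
1: 0
6: 1
15: 1
3: 0
Sum: 2 + 4 + 5 + 3 + 4 + 0 + 1 + 1 + 0 = 20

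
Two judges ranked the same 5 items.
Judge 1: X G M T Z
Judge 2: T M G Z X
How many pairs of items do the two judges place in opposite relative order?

There are 7 discordant pairs.

Assign each item its position (1..5) in the first ordering, then rewrite the second ordering as that position sequence:
positions: X→1, G→2, M→3, T→4, Z→5
second ordering as positions: [4, 3, 2, 5, 1]
Discordant pairs = inversions in this position sequence.
4: 3, 2, 1 → 3
3: 2, 1 → 2
2: 1 → 1
5: 1 → 1
1: 0
Total: 3 + 2 + 1 + 1 + 0 = 7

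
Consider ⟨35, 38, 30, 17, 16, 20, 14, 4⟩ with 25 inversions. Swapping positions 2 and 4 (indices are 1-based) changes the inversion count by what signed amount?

-3

Positions 2 and 4 hold 38 and 17; after swapping, the array is [35, 17, 30, 38, 16, 20, 14, 4].
Sweep left to right; for each value list the smaller values that follow it:
35 → 17, 30, 16, 20, 14, 4 → 6
17 → 16, 14, 4 → 3
30 → 16, 20, 14, 4 → 4
38 → 16, 20, 14, 4 → 4
16 → 14, 4 → 2
20 → 14, 4 → 2
14 → 4 → 1
4 → none → 0
Sum: 6 + 3 + 4 + 4 + 2 + 2 + 1 + 0 = 22
Change: 22 − 25 = -3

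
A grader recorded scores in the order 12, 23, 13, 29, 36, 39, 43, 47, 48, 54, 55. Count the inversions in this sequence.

For each element, count later entries that are smaller:
12 → none → 0
23 → 13 → 1
13 → none → 0
29 → none → 0
36 → none → 0
39 → none → 0
43 → none → 0
47 → none → 0
48 → none → 0
54 → none → 0
55 → none → 0
Sum: 0 + 1 + 0 + 0 + 0 + 0 + 0 + 0 + 0 + 0 + 0 = 1

1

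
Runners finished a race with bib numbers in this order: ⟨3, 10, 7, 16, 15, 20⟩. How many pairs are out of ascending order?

Inversion pairs (indices are 0-based):
(1,2): 10 > 7
(3,4): 16 > 15
That's 2 pairs.

2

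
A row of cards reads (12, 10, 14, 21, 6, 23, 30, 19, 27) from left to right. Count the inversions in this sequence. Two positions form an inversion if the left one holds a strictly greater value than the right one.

9

For each element, count later entries that are smaller:
12: 2
10: 1
14: 1
21: 2
6: 0
23: 1
30: 2
19: 0
27: 0
Sum: 2 + 1 + 1 + 2 + 0 + 1 + 2 + 0 + 0 = 9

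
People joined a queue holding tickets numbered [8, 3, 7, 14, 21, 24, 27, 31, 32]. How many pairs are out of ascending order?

For each element, count later entries that are smaller:
8: 2
3: 0
7: 0
14: 0
21: 0
24: 0
27: 0
31: 0
32: 0
Sum: 2 + 0 + 0 + 0 + 0 + 0 + 0 + 0 + 0 = 2

There are 2 inversions.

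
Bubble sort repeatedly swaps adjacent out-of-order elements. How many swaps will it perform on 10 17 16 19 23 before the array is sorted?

1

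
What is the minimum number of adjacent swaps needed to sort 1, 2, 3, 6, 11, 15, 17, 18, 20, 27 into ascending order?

Each adjacent swap fixes exactly one inversion, so the minimum swap count equals the number of inversions.
Count inversions — for each element, later elements that are smaller:
1: none → 0
2: none → 0
3: none → 0
6: none → 0
11: none → 0
15: none → 0
17: none → 0
18: none → 0
20: none → 0
27: none → 0
Total inversions: 0 + 0 + 0 + 0 + 0 + 0 + 0 + 0 + 0 + 0 = 0

0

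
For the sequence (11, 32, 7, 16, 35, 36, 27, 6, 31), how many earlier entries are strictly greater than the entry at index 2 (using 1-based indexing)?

The element at index 2 is 32.
Elements before it: 11
None of them are larger than 32.

0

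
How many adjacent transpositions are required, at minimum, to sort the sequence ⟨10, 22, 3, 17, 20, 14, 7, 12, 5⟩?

The minimum number of adjacent swaps to sort an array equals its inversion count, since every such swap removes exactly one inversion.
Count inversions — for each element, later elements that are smaller:
10: 3, 7, 5 → 3
22: 3, 17, 20, 14, 7, 12, 5 → 7
3: none → 0
17: 14, 7, 12, 5 → 4
20: 14, 7, 12, 5 → 4
14: 7, 12, 5 → 3
7: 5 → 1
12: 5 → 1
5: none → 0
Total inversions: 3 + 7 + 0 + 4 + 4 + 3 + 1 + 1 + 0 = 23

There are 23 adjacent swaps.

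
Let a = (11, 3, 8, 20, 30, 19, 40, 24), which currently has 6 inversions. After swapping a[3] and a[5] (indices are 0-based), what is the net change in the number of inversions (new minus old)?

Positions 3 and 5 hold 20 and 19; after swapping, the array is [11, 3, 8, 19, 30, 20, 40, 24].
Sweep left to right; for each value list the smaller values that follow it:
11: 2
3: 0
8: 0
19: 0
30: 2
20: 0
40: 1
24: 0
Sum: 2 + 0 + 0 + 0 + 2 + 0 + 1 + 0 = 5
Change: 5 − 6 = -1

-1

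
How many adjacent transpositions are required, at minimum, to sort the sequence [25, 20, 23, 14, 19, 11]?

Each adjacent swap fixes exactly one inversion, so the minimum swap count equals the number of inversions.
Count inversions — for each element, later elements that are smaller:
25: 20, 23, 14, 19, 11 → 5
20: 14, 19, 11 → 3
23: 14, 19, 11 → 3
14: 11 → 1
19: 11 → 1
11: none → 0
Total inversions: 5 + 3 + 3 + 1 + 1 + 0 = 13

13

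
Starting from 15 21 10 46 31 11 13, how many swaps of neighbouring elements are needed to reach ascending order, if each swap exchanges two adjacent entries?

11 swaps

Minimum adjacent swaps = number of inversions (each swap of adjacent out-of-order elements removes one inversion and no swap can remove more).
Count inversions — for each element, later elements that are smaller:
15: 10, 11, 13 → 3
21: 10, 11, 13 → 3
10: none → 0
46: 31, 11, 13 → 3
31: 11, 13 → 2
11: none → 0
13: none → 0
Total inversions: 3 + 3 + 0 + 3 + 2 + 0 + 0 = 11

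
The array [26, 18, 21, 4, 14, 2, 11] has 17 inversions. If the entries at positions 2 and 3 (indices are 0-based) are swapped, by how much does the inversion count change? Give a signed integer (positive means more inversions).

Positions 2 and 3 hold 21 and 4; after swapping, the array is [26, 18, 4, 21, 14, 2, 11].
Element-by-element contributions:
26: 6
18: 4
4: 1
21: 3
14: 2
2: 0
11: 0
Sum: 6 + 4 + 1 + 3 + 2 + 0 + 0 = 16
Change: 16 − 17 = -1

-1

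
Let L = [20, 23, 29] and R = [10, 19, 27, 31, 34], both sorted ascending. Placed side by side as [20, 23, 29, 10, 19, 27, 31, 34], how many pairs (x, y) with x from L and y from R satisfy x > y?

7 split inversions

Take each right-half value and tally the left-half values above it:
r = 10: 20, 23, 29 → 3
r = 19: 20, 23, 29 → 3
r = 27: 29 → 1
r = 31: none → 0
r = 34: none → 0
Cross-inversions: 3 + 3 + 1 + 0 + 0 = 7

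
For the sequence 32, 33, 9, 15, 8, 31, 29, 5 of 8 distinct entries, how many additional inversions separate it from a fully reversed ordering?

Maximum inversions for 8 distinct elements is C(8, 2) = 8·7/2 = 28.
Current inversions — for each element, count later smaller elements:
32: 6
33: 6
9: 2
15: 2
8: 1
31: 2
29: 1
5: 0
Current total: 6 + 6 + 2 + 2 + 1 + 2 + 1 + 0 = 20
Shortfall: 28 − 20 = 8

8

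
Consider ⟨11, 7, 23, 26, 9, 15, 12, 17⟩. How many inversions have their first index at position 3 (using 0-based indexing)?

4

The element at index 3 is 26.
Elements after it: 9, 15, 12, 17
Those smaller than 26: 9, 15, 12, 17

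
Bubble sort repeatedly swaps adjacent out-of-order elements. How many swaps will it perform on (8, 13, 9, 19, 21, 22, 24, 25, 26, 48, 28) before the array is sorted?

The minimum number of adjacent swaps to sort an array equals its inversion count, since every such swap removes exactly one inversion.
Count inversions — for each element, later elements that are smaller:
8: none → 0
13: 9 → 1
9: none → 0
19: none → 0
21: none → 0
22: none → 0
24: none → 0
25: none → 0
26: none → 0
48: 28 → 1
28: none → 0
Total inversions: 0 + 1 + 0 + 0 + 0 + 0 + 0 + 0 + 0 + 1 + 0 = 2

2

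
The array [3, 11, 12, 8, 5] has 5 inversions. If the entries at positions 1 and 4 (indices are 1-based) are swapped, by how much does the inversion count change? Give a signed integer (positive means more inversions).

Positions 1 and 4 hold 3 and 8; after swapping, the array is [8, 11, 12, 3, 5].
Sweep left to right; for each value list the smaller values that follow it:
8: 2
11: 2
12: 2
3: 0
5: 0
Sum: 2 + 2 + 2 + 0 + 0 = 6
Change: 6 − 5 = +1

+1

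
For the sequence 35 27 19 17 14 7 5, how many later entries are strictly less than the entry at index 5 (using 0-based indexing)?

1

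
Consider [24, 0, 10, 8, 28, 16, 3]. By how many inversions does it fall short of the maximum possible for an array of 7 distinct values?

10 inversions short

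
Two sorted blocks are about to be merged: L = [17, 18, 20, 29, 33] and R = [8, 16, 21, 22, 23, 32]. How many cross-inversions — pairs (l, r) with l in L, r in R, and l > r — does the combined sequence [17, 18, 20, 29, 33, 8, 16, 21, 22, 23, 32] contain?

There are 17 cross-inversions.

Count, for every r in R, how many entries of L exceed r:
r = 8: 17, 18, 20, 29, 33 → 5
r = 16: 17, 18, 20, 29, 33 → 5
r = 21: 29, 33 → 2
r = 22: 29, 33 → 2
r = 23: 29, 33 → 2
r = 32: 33 → 1
Cross-inversions: 5 + 5 + 2 + 2 + 2 + 1 = 17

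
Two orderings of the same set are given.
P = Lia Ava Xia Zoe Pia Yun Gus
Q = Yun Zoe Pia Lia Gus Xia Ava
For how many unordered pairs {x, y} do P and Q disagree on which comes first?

14 disagreeing pairs

Assign each item its position (1..7) in the first ordering, then rewrite the second ordering as that position sequence:
positions: Lia→1, Ava→2, Xia→3, Zoe→4, Pia→5, Yun→6, Gus→7
second ordering as positions: [6, 4, 5, 1, 7, 3, 2]
Discordant pairs = inversions in this position sequence.
6: 4, 5, 1, 3, 2 → 5
4: 1, 3, 2 → 3
5: 1, 3, 2 → 3
1: 0
7: 3, 2 → 2
3: 2 → 1
2: 0
Total: 5 + 3 + 3 + 0 + 2 + 1 + 0 = 14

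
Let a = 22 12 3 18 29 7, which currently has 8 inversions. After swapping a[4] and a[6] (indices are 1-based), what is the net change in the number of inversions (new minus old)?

Positions 4 and 6 hold 18 and 7; after swapping, the array is [22, 12, 3, 7, 29, 18].
For each element, count later entries that are smaller:
22 → 12, 3, 7, 18 → 4
12 → 3, 7 → 2
3 → none → 0
7 → none → 0
29 → 18 → 1
18 → none → 0
Sum: 4 + 2 + 0 + 0 + 1 + 0 = 7
Change: 7 − 8 = -1

-1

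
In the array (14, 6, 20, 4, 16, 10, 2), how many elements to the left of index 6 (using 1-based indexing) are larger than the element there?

3 such elements

The element at index 6 is 10.
Elements before it: 14, 6, 20, 4, 16
Those larger than 10: 14, 20, 16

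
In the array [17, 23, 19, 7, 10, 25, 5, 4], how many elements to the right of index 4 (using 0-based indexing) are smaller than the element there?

2

The element at index 4 is 10.
Elements after it: 25, 5, 4
Those smaller than 10: 5, 4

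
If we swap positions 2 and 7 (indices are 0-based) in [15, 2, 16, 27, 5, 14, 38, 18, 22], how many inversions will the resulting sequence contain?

12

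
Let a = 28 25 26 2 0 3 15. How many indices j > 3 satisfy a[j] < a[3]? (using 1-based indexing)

4 such elements

The element at index 3 is 26.
Elements after it: 2, 0, 3, 15
Those smaller than 26: 2, 0, 3, 15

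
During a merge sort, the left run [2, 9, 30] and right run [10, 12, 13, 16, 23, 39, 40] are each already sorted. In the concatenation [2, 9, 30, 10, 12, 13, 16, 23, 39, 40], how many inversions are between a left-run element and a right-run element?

5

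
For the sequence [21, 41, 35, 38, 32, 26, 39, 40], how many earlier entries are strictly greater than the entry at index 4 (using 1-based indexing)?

1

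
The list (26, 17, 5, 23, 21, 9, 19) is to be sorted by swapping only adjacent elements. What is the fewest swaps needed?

Each adjacent swap fixes exactly one inversion, so the minimum swap count equals the number of inversions.
Count inversions — for each element, later elements that are smaller:
26: 17, 5, 23, 21, 9, 19 → 6
17: 5, 9 → 2
5: none → 0
23: 21, 9, 19 → 3
21: 9, 19 → 2
9: none → 0
19: none → 0
Total inversions: 6 + 2 + 0 + 3 + 2 + 0 + 0 = 13

13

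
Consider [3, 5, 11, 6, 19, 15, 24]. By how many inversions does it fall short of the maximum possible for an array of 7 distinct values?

Maximum inversions for 7 distinct elements is C(7, 2) = 7·6/2 = 21.
Current inversions — for each element, count later smaller elements:
3: 0
5: 0
11: 1
6: 0
19: 1
15: 0
24: 0
Current total: 0 + 0 + 1 + 0 + 1 + 0 + 0 = 2
Shortfall: 21 − 2 = 19

19 inversions short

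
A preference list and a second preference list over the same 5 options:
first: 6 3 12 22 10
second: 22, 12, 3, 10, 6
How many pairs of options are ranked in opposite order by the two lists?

7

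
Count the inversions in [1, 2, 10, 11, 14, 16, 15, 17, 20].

Count, for each position, how many later elements it exceeds:
1 → none → 0
2 → none → 0
10 → none → 0
11 → none → 0
14 → none → 0
16 → 15 → 1
15 → none → 0
17 → none → 0
20 → none → 0
Sum: 0 + 0 + 0 + 0 + 0 + 1 + 0 + 0 + 0 = 1

1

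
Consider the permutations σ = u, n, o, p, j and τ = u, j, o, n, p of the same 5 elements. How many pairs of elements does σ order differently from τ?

4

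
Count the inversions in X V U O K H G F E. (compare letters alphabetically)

36 inversions

For each element, count later entries that are smaller:
X → V, U, O, K, H, G, F, E → 8
V → U, O, K, H, G, F, E → 7
U → O, K, H, G, F, E → 6
O → K, H, G, F, E → 5
K → H, G, F, E → 4
H → G, F, E → 3
G → F, E → 2
F → E → 1
E → none → 0
Sum: 8 + 7 + 6 + 5 + 4 + 3 + 2 + 1 + 0 = 36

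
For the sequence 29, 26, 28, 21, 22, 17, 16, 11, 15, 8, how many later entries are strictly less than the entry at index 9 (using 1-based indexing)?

The element at index 9 is 15.
Elements after it: 8
Those smaller than 15: 8

1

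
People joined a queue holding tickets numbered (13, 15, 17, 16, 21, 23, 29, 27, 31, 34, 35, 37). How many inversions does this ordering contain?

2 out-of-order pairs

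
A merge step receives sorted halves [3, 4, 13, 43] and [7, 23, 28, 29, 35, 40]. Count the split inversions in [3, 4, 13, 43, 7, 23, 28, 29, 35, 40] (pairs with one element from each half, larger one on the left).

7 cross-inversions

Take each right-half value and tally the left-half values above it:
r = 7: 13, 43 → 2
r = 23: 43 → 1
r = 28: 43 → 1
r = 29: 43 → 1
r = 35: 43 → 1
r = 40: 43 → 1
Cross-inversions: 2 + 1 + 1 + 1 + 1 + 1 = 7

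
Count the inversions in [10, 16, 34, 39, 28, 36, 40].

Inversions: 3

Out-of-order index pairs (0-indexed):
(2,4): 34 > 28
(3,4): 39 > 28
(3,5): 39 > 36
That's 3 pairs.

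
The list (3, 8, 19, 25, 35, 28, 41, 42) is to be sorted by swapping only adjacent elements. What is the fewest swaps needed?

1 swap

Each adjacent swap fixes exactly one inversion, so the minimum swap count equals the number of inversions.
Count inversions — for each element, later elements that are smaller:
3: none → 0
8: none → 0
19: none → 0
25: none → 0
35: 28 → 1
28: none → 0
41: none → 0
42: none → 0
Total inversions: 0 + 0 + 0 + 0 + 1 + 0 + 0 + 0 = 1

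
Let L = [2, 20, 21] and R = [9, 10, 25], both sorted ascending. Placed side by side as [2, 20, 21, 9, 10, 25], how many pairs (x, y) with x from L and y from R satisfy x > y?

For each element r of the right run, count left-run elements greater than r:
r = 9: 20, 21 → 2
r = 10: 20, 21 → 2
r = 25: none → 0
Cross-inversions: 2 + 2 + 0 = 4

4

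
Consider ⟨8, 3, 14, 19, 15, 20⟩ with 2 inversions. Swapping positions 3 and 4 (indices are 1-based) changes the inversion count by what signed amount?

+1

Positions 3 and 4 hold 14 and 19; after swapping, the array is [8, 3, 19, 14, 15, 20].
Sweep left to right; for each value list the smaller values that follow it:
8 → 3 → 1
3 → none → 0
19 → 14, 15 → 2
14 → none → 0
15 → none → 0
20 → none → 0
Sum: 1 + 0 + 2 + 0 + 0 + 0 = 3
Change: 3 − 2 = +1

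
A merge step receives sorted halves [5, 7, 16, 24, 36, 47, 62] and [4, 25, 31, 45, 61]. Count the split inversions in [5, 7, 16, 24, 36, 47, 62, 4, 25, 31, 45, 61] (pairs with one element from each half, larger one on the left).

16 split inversions

For each element r of the right run, count left-run elements greater than r:
r = 4: 5, 7, 16, 24, 36, 47, 62 → 7
r = 25: 36, 47, 62 → 3
r = 31: 36, 47, 62 → 3
r = 45: 47, 62 → 2
r = 61: 62 → 1
Cross-inversions: 7 + 3 + 3 + 2 + 1 = 16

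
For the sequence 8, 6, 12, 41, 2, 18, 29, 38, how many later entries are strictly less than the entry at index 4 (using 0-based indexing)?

0 such elements

The element at index 4 is 2.
Elements after it: 18, 29, 38
None of them are smaller than 2.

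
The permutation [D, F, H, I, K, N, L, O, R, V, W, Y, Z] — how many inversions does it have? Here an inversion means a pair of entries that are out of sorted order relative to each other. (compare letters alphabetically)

Sweep left to right; for each value list the smaller values that follow it:
D: 0
F: 0
H: 0
I: 0
K: 0
N: 1
L: 0
O: 0
R: 0
V: 0
W: 0
Y: 0
Z: 0
Sum: 0 + 0 + 0 + 0 + 0 + 1 + 0 + 0 + 0 + 0 + 0 + 0 + 0 = 1

1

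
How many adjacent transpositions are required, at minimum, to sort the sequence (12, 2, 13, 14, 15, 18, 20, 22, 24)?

1 adjacent swap

Each adjacent swap fixes exactly one inversion, so the minimum swap count equals the number of inversions.
Count inversions — for each element, later elements that are smaller:
12: 2 → 1
2: none → 0
13: none → 0
14: none → 0
15: none → 0
18: none → 0
20: none → 0
22: none → 0
24: none → 0
Total inversions: 1 + 0 + 0 + 0 + 0 + 0 + 0 + 0 + 0 = 1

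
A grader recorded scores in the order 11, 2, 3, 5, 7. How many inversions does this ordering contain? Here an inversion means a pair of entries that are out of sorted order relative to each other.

4

For each element, count later entries that are smaller:
11 → 2, 3, 5, 7 → 4
2 → none → 0
3 → none → 0
5 → none → 0
7 → none → 0
Sum: 4 + 0 + 0 + 0 + 0 = 4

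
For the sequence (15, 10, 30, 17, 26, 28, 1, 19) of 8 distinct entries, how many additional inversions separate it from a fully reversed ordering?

Maximum inversions for 8 distinct elements is C(8, 2) = 8·7/2 = 28.
Current inversions — for each element, count later smaller elements:
15: 2
10: 1
30: 5
17: 1
26: 2
28: 2
1: 0
19: 0
Current total: 2 + 1 + 5 + 1 + 2 + 2 + 0 + 0 = 13
Shortfall: 28 − 13 = 15

15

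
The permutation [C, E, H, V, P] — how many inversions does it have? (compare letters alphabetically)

1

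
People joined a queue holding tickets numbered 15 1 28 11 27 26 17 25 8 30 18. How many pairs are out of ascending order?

Count, for each position, how many later elements it exceeds:
15 → 1, 11, 8 → 3
1 → none → 0
28 → 11, 27, 26, 17, 25, 8, 18 → 7
11 → 8 → 1
27 → 26, 17, 25, 8, 18 → 5
26 → 17, 25, 8, 18 → 4
17 → 8 → 1
25 → 8, 18 → 2
8 → none → 0
30 → 18 → 1
18 → none → 0
Sum: 3 + 0 + 7 + 1 + 5 + 4 + 1 + 2 + 0 + 1 + 0 = 24

24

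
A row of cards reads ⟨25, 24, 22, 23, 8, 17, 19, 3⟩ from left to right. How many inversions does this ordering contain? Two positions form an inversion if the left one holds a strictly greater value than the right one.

For each element, count later entries that are smaller:
25 → 24, 22, 23, 8, 17, 19, 3 → 7
24 → 22, 23, 8, 17, 19, 3 → 6
22 → 8, 17, 19, 3 → 4
23 → 8, 17, 19, 3 → 4
8 → 3 → 1
17 → 3 → 1
19 → 3 → 1
3 → none → 0
Sum: 7 + 6 + 4 + 4 + 1 + 1 + 1 + 0 = 24

24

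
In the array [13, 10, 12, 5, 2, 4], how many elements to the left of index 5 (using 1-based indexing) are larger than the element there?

4 such elements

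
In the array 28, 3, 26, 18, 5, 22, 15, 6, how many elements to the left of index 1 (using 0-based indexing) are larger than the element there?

1

The element at index 1 is 3.
Elements before it: 28
Those larger than 3: 28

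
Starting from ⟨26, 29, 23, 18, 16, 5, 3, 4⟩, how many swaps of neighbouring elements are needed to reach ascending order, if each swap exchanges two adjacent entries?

26

The minimum number of adjacent swaps to sort an array equals its inversion count, since every such swap removes exactly one inversion.
Count inversions — for each element, later elements that are smaller:
26: 23, 18, 16, 5, 3, 4 → 6
29: 23, 18, 16, 5, 3, 4 → 6
23: 18, 16, 5, 3, 4 → 5
18: 16, 5, 3, 4 → 4
16: 5, 3, 4 → 3
5: 3, 4 → 2
3: none → 0
4: none → 0
Total inversions: 6 + 6 + 5 + 4 + 3 + 2 + 0 + 0 = 26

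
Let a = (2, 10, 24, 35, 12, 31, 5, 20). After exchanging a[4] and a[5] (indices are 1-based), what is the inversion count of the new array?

10

Positions 4 and 5 hold 35 and 12; after swapping, the array is [2, 10, 24, 12, 35, 31, 5, 20].
Element-by-element contributions:
2 → none → 0
10 → 5 → 1
24 → 12, 5, 20 → 3
12 → 5 → 1
35 → 31, 5, 20 → 3
31 → 5, 20 → 2
5 → none → 0
20 → none → 0
Sum: 0 + 1 + 3 + 1 + 3 + 2 + 0 + 0 = 10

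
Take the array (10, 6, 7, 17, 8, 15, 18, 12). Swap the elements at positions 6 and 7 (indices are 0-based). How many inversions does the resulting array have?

7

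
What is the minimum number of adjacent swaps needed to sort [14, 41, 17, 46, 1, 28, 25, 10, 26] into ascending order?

19 adjacent swaps

Each adjacent swap fixes exactly one inversion, so the minimum swap count equals the number of inversions.
Count inversions — for each element, later elements that are smaller:
14: 1, 10 → 2
41: 17, 1, 28, 25, 10, 26 → 6
17: 1, 10 → 2
46: 1, 28, 25, 10, 26 → 5
1: none → 0
28: 25, 10, 26 → 3
25: 10 → 1
10: none → 0
26: none → 0
Total inversions: 2 + 6 + 2 + 5 + 0 + 3 + 1 + 0 + 0 = 19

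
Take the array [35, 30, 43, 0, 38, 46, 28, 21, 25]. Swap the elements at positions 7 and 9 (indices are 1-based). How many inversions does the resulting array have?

Positions 7 and 9 hold 28 and 25; after swapping, the array is [35, 30, 43, 0, 38, 46, 25, 21, 28].
Element-by-element contributions:
35 → 30, 0, 25, 21, 28 → 5
30 → 0, 25, 21, 28 → 4
43 → 0, 38, 25, 21, 28 → 5
0 → none → 0
38 → 25, 21, 28 → 3
46 → 25, 21, 28 → 3
25 → 21 → 1
21 → none → 0
28 → none → 0
Sum: 5 + 4 + 5 + 0 + 3 + 3 + 1 + 0 + 0 = 21

21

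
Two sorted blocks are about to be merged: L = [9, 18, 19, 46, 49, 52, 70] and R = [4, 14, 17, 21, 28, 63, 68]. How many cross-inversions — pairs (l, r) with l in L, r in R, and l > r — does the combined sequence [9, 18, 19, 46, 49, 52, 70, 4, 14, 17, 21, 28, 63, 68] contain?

Take each right-half value and tally the left-half values above it:
r = 4: 9, 18, 19, 46, 49, 52, 70 → 7
r = 14: 18, 19, 46, 49, 52, 70 → 6
r = 17: 18, 19, 46, 49, 52, 70 → 6
r = 21: 46, 49, 52, 70 → 4
r = 28: 46, 49, 52, 70 → 4
r = 63: 70 → 1
r = 68: 70 → 1
Cross-inversions: 7 + 6 + 6 + 4 + 4 + 1 + 1 = 29

29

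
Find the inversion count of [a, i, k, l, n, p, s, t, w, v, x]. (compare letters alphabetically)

Count, for each position, how many later elements it exceeds:
a: 0
i: 0
k: 0
l: 0
n: 0
p: 0
s: 0
t: 0
w: 1
v: 0
x: 0
Sum: 0 + 0 + 0 + 0 + 0 + 0 + 0 + 0 + 1 + 0 + 0 = 1

1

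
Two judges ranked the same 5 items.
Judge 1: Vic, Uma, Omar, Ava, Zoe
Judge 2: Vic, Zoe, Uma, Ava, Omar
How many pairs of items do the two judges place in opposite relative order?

There are 4 discordant pairs.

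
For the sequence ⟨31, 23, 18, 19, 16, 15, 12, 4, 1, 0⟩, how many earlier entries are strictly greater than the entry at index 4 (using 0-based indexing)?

The element at index 4 is 16.
Elements before it: 31, 23, 18, 19
Those larger than 16: 31, 23, 18, 19

4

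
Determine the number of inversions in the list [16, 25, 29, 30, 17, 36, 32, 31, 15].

14 out-of-order pairs

Sweep left to right; for each value list the smaller values that follow it:
16 → 15 → 1
25 → 17, 15 → 2
29 → 17, 15 → 2
30 → 17, 15 → 2
17 → 15 → 1
36 → 32, 31, 15 → 3
32 → 31, 15 → 2
31 → 15 → 1
15 → none → 0
Sum: 1 + 2 + 2 + 2 + 1 + 3 + 2 + 1 + 0 = 14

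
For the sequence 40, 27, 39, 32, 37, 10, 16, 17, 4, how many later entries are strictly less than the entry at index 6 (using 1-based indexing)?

1 such element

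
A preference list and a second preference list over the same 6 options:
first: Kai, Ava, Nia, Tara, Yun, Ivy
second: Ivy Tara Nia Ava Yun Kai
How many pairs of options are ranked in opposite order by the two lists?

Assign each item its position (1..6) in the first ordering, then rewrite the second ordering as that position sequence:
positions: Kai→1, Ava→2, Nia→3, Tara→4, Yun→5, Ivy→6
second ordering as positions: [6, 4, 3, 2, 5, 1]
Discordant pairs = inversions in this position sequence.
6: 4, 3, 2, 5, 1 → 5
4: 3, 2, 1 → 3
3: 2, 1 → 2
2: 1 → 1
5: 1 → 1
1: 0
Total: 5 + 3 + 2 + 1 + 1 + 0 = 12

12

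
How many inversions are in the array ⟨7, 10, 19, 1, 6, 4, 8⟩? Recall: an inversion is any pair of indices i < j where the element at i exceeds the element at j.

Sweep left to right; for each value list the smaller values that follow it:
7 → 1, 6, 4 → 3
10 → 1, 6, 4, 8 → 4
19 → 1, 6, 4, 8 → 4
1 → none → 0
6 → 4 → 1
4 → none → 0
8 → none → 0
Sum: 3 + 4 + 4 + 0 + 1 + 0 + 0 = 12

12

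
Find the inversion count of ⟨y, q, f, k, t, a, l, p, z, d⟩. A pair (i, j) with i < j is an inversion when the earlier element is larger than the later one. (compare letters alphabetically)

Sweep left to right; for each value list the smaller values that follow it:
y → q, f, k, t, a, l, p, d → 8
q → f, k, a, l, p, d → 6
f → a, d → 2
k → a, d → 2
t → a, l, p, d → 4
a → none → 0
l → d → 1
p → d → 1
z → d → 1
d → none → 0
Sum: 8 + 6 + 2 + 2 + 4 + 0 + 1 + 1 + 1 + 0 = 25

25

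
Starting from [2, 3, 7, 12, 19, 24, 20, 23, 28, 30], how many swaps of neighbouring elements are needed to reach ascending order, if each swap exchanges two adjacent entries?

The minimum number of adjacent swaps to sort an array equals its inversion count, since every such swap removes exactly one inversion.
Count inversions — for each element, later elements that are smaller:
2: none → 0
3: none → 0
7: none → 0
12: none → 0
19: none → 0
24: 20, 23 → 2
20: none → 0
23: none → 0
28: none → 0
30: none → 0
Total inversions: 0 + 0 + 0 + 0 + 0 + 2 + 0 + 0 + 0 + 0 = 2

2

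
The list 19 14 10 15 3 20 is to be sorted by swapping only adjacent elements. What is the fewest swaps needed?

Minimum adjacent swaps = number of inversions (each swap of adjacent out-of-order elements removes one inversion and no swap can remove more).
Count inversions — for each element, later elements that are smaller:
19: 14, 10, 15, 3 → 4
14: 10, 3 → 2
10: 3 → 1
15: 3 → 1
3: none → 0
20: none → 0
Total inversions: 4 + 2 + 1 + 1 + 0 + 0 = 8

8 swaps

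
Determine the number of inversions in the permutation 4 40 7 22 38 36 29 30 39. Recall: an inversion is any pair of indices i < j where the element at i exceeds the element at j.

Element-by-element contributions:
4 → none → 0
40 → 7, 22, 38, 36, 29, 30, 39 → 7
7 → none → 0
22 → none → 0
38 → 36, 29, 30 → 3
36 → 29, 30 → 2
29 → none → 0
30 → none → 0
39 → none → 0
Sum: 0 + 7 + 0 + 0 + 3 + 2 + 0 + 0 + 0 = 12

12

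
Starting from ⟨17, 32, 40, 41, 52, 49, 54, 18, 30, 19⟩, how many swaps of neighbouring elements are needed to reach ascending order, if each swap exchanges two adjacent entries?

The minimum number of adjacent swaps to sort an array equals its inversion count, since every such swap removes exactly one inversion.
Count inversions — for each element, later elements that are smaller:
17: none → 0
32: 18, 30, 19 → 3
40: 18, 30, 19 → 3
41: 18, 30, 19 → 3
52: 49, 18, 30, 19 → 4
49: 18, 30, 19 → 3
54: 18, 30, 19 → 3
18: none → 0
30: 19 → 1
19: none → 0
Total inversions: 0 + 3 + 3 + 3 + 4 + 3 + 3 + 0 + 1 + 0 = 20

20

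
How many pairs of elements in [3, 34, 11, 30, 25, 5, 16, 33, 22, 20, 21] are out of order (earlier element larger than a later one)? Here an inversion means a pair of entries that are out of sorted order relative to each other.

26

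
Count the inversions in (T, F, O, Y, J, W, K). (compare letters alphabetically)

10

Listing every pair i<j with a[i]>a[j] (using 1-based positions):
(1,2): T > F
(1,3): T > O
(1,5): T > J
(1,7): T > K
(3,5): O > J
(3,7): O > K
(4,5): Y > J
(4,6): Y > W
(4,7): Y > K
(6,7): W > K
That's 10 pairs.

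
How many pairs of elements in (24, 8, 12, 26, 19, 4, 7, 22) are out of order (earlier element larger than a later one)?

Sweep left to right; for each value list the smaller values that follow it:
24 → 8, 12, 19, 4, 7, 22 → 6
8 → 4, 7 → 2
12 → 4, 7 → 2
26 → 19, 4, 7, 22 → 4
19 → 4, 7 → 2
4 → none → 0
7 → none → 0
22 → none → 0
Sum: 6 + 2 + 2 + 4 + 2 + 0 + 0 + 0 = 16

16 inversions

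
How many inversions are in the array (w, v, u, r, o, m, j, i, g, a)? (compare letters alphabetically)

45 inversions

Count, for each position, how many later elements it exceeds:
w: 9
v: 8
u: 7
r: 6
o: 5
m: 4
j: 3
i: 2
g: 1
a: 0
Sum: 9 + 8 + 7 + 6 + 5 + 4 + 3 + 2 + 1 + 0 = 45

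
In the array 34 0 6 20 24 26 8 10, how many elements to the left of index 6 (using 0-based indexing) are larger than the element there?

The element at index 6 is 8.
Elements before it: 34, 0, 6, 20, 24, 26
Those larger than 8: 34, 20, 24, 26

4 such elements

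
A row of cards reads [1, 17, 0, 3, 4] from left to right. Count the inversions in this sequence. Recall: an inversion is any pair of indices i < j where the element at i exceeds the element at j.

Listing every pair i<j with a[i]>a[j] (using 0-based positions):
(0,2): 1 > 0
(1,2): 17 > 0
(1,3): 17 > 3
(1,4): 17 > 4
That's 4 pairs.

Inversions: 4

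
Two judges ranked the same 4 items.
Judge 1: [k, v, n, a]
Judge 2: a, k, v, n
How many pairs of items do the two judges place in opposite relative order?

3 discordant pairs

Assign each item its position (1..4) in the first ordering, then rewrite the second ordering as that position sequence:
positions: k→1, v→2, n→3, a→4
second ordering as positions: [4, 1, 2, 3]
Discordant pairs = inversions in this position sequence.
4: 1, 2, 3 → 3
1: 0
2: 0
3: 0
Total: 3 + 0 + 0 + 0 = 3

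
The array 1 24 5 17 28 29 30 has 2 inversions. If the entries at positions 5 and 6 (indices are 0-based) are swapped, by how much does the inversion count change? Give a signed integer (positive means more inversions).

Positions 5 and 6 hold 29 and 30; after swapping, the array is [1, 24, 5, 17, 28, 30, 29].
Element-by-element contributions:
1 → none → 0
24 → 5, 17 → 2
5 → none → 0
17 → none → 0
28 → none → 0
30 → 29 → 1
29 → none → 0
Sum: 0 + 2 + 0 + 0 + 0 + 1 + 0 = 3
Change: 3 − 2 = +1

+1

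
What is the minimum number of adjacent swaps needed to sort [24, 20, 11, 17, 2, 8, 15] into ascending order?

16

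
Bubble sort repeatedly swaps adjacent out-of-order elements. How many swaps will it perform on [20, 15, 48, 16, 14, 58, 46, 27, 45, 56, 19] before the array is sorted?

Each adjacent swap fixes exactly one inversion, so the minimum swap count equals the number of inversions.
Count inversions — for each element, later elements that are smaller:
20: 15, 16, 14, 19 → 4
15: 14 → 1
48: 16, 14, 46, 27, 45, 19 → 6
16: 14 → 1
14: none → 0
58: 46, 27, 45, 56, 19 → 5
46: 27, 45, 19 → 3
27: 19 → 1
45: 19 → 1
56: 19 → 1
19: none → 0
Total inversions: 4 + 1 + 6 + 1 + 0 + 5 + 3 + 1 + 1 + 1 + 0 = 23

23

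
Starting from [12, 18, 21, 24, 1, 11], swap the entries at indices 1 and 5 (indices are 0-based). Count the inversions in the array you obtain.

Inversions: 7

Positions 1 and 5 hold 18 and 11; after swapping, the array is [12, 11, 21, 24, 1, 18].
Sweep left to right; for each value list the smaller values that follow it:
12: 2
11: 1
21: 2
24: 2
1: 0
18: 0
Sum: 2 + 1 + 2 + 2 + 0 + 0 = 7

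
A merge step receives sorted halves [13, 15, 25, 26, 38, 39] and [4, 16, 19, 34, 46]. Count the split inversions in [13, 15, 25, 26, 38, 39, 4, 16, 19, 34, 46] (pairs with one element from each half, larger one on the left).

Take each right-half value and tally the left-half values above it:
r = 4: 13, 15, 25, 26, 38, 39 → 6
r = 16: 25, 26, 38, 39 → 4
r = 19: 25, 26, 38, 39 → 4
r = 34: 38, 39 → 2
r = 46: none → 0
Cross-inversions: 6 + 4 + 4 + 2 + 0 = 16

There are 16 cross-inversions.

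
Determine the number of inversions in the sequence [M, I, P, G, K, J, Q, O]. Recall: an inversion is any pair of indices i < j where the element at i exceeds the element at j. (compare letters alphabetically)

Count, for each position, how many later elements it exceeds:
M → I, G, K, J → 4
I → G → 1
P → G, K, J, O → 4
G → none → 0
K → J → 1
J → none → 0
Q → O → 1
O → none → 0
Sum: 4 + 1 + 4 + 0 + 1 + 0 + 1 + 0 = 11

11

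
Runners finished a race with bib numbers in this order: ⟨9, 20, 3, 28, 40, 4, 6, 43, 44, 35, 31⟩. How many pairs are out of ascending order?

17 out-of-order pairs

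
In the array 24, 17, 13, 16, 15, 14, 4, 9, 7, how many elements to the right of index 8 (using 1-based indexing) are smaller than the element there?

1 such element

The element at index 8 is 9.
Elements after it: 7
Those smaller than 9: 7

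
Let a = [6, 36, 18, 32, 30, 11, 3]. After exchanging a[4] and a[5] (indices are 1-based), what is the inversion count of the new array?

13

Positions 4 and 5 hold 32 and 30; after swapping, the array is [6, 36, 18, 30, 32, 11, 3].
Element-by-element contributions:
6: 1
36: 5
18: 2
30: 2
32: 2
11: 1
3: 0
Sum: 1 + 5 + 2 + 2 + 2 + 1 + 0 = 13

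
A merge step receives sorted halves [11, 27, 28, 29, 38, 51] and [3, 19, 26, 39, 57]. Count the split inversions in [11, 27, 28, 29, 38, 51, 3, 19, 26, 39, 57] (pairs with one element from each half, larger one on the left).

Count, for every r in R, how many entries of L exceed r:
r = 3: 11, 27, 28, 29, 38, 51 → 6
r = 19: 27, 28, 29, 38, 51 → 5
r = 26: 27, 28, 29, 38, 51 → 5
r = 39: 51 → 1
r = 57: none → 0
Cross-inversions: 6 + 5 + 5 + 1 + 0 = 17

17 cross-inversions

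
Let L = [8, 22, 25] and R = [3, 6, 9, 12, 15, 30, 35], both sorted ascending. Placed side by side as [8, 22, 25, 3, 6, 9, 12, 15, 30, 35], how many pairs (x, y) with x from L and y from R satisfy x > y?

Cross-inversions: 12

Take each right-half value and tally the left-half values above it:
r = 3: 8, 22, 25 → 3
r = 6: 8, 22, 25 → 3
r = 9: 22, 25 → 2
r = 12: 22, 25 → 2
r = 15: 22, 25 → 2
r = 30: none → 0
r = 35: none → 0
Cross-inversions: 3 + 3 + 2 + 2 + 2 + 0 + 0 = 12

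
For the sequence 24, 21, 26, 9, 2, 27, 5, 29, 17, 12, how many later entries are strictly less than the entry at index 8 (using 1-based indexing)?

2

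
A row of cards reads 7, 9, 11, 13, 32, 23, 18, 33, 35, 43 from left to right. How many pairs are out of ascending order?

3 out-of-order pairs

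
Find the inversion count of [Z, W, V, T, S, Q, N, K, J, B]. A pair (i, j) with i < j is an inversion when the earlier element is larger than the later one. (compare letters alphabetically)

Element-by-element contributions:
Z → W, V, T, S, Q, N, K, J, B → 9
W → V, T, S, Q, N, K, J, B → 8
V → T, S, Q, N, K, J, B → 7
T → S, Q, N, K, J, B → 6
S → Q, N, K, J, B → 5
Q → N, K, J, B → 4
N → K, J, B → 3
K → J, B → 2
J → B → 1
B → none → 0
Sum: 9 + 8 + 7 + 6 + 5 + 4 + 3 + 2 + 1 + 0 = 45

45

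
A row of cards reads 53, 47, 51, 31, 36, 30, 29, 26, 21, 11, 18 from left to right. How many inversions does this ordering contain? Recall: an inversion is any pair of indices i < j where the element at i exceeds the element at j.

For each element, count later entries that are smaller:
53: 10
47: 8
51: 8
31: 6
36: 6
30: 5
29: 4
26: 3
21: 2
11: 0
18: 0
Sum: 10 + 8 + 8 + 6 + 6 + 5 + 4 + 3 + 2 + 0 + 0 = 52

52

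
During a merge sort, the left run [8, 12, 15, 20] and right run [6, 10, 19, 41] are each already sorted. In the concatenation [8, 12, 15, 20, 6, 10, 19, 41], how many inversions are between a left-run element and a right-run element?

8 cross-inversions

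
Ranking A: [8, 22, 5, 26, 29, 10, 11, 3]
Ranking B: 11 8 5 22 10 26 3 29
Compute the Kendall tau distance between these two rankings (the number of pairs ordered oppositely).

10

Assign each item its position (1..8) in the first ordering, then rewrite the second ordering as that position sequence:
positions: 8→1, 22→2, 5→3, 26→4, 29→5, 10→6, 11→7, 3→8
second ordering as positions: [7, 1, 3, 2, 6, 4, 8, 5]
Discordant pairs = inversions in this position sequence.
7: 1, 3, 2, 6, 4, 5 → 6
1: 0
3: 2 → 1
2: 0
6: 4, 5 → 2
4: 0
8: 5 → 1
5: 0
Total: 6 + 0 + 1 + 0 + 2 + 0 + 1 + 0 = 10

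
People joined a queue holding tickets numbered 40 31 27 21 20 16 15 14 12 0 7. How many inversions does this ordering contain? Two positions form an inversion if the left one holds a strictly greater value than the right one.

Count, for each position, how many later elements it exceeds:
40 → 31, 27, 21, 20, 16, 15, 14, 12, 0, 7 → 10
31 → 27, 21, 20, 16, 15, 14, 12, 0, 7 → 9
27 → 21, 20, 16, 15, 14, 12, 0, 7 → 8
21 → 20, 16, 15, 14, 12, 0, 7 → 7
20 → 16, 15, 14, 12, 0, 7 → 6
16 → 15, 14, 12, 0, 7 → 5
15 → 14, 12, 0, 7 → 4
14 → 12, 0, 7 → 3
12 → 0, 7 → 2
0 → none → 0
7 → none → 0
Sum: 10 + 9 + 8 + 7 + 6 + 5 + 4 + 3 + 2 + 0 + 0 = 54

Inversions: 54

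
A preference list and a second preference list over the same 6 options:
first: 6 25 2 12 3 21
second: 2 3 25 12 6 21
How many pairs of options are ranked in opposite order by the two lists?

Assign each item its position (1..6) in the first ordering, then rewrite the second ordering as that position sequence:
positions: 6→1, 25→2, 2→3, 12→4, 3→5, 21→6
second ordering as positions: [3, 5, 2, 4, 1, 6]
Discordant pairs = inversions in this position sequence.
3: 2, 1 → 2
5: 2, 4, 1 → 3
2: 1 → 1
4: 1 → 1
1: 0
6: 0
Total: 2 + 3 + 1 + 1 + 0 + 0 = 7

Pairs: 7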